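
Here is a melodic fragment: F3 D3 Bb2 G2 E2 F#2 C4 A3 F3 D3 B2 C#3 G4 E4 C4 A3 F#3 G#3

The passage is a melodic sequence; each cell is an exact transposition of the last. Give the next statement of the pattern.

Unit = 6 notes; the statements start on F3, C4, G4, moving up a 5th each time.
From D5 the exact shape gives D5 B4 G4 E4 C#4 D#4.

D5 B4 G4 E4 C#4 D#4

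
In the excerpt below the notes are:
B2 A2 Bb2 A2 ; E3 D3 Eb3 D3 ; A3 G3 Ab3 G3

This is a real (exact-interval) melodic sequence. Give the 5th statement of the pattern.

Unit = 4 notes; the statements start on B2, E3, A3, moving up a 4th each time.
Carrying on: D4 → G4.
So cell 5 is G4 F4 Gb4 F4.

G4 F4 Gb4 F4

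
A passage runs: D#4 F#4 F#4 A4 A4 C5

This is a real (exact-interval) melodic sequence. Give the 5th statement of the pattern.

Eb5 Gb5

Unit = 2 notes; the statements start on D#4, F#4, A4, moving up a 3rd each time.
Extending up a 3rd: C5 → Eb5.
Statement 5 starts on Eb5 and keeps the same exact contour: Eb5 Gb5.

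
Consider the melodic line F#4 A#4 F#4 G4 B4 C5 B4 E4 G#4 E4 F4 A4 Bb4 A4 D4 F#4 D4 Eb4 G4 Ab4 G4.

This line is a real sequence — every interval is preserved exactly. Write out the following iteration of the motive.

C4 E4 C4 Db4 F4 Gb4 F4

Unit = 7 notes; the statements start on F#4, E4, D4, moving down a 2nd each time.
So cell 4 is C4 E4 C4 Db4 F4 Gb4 F4.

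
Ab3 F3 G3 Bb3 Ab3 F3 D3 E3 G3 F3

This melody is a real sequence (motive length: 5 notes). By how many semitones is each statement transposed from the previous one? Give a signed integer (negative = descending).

Unit = 5 notes; the statements start on Ab3, F3, moving down a 3rd each time.
Counting half-steps from Ab3 to F3: -3.

-3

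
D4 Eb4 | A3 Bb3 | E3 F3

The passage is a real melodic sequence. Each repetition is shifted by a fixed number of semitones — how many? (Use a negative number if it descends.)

Taking 2-note groups, the heads are D4, A3, E3: the pattern moves down a 4th.
Counting half-steps from D4 to A3: -5.

-5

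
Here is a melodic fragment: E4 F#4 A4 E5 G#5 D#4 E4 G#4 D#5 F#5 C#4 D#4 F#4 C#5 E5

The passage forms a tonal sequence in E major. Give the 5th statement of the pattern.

The 5-note cells begin on E4, D#4, C#4 — each down a 2nd from the last.
Carrying on: B3 → A3.
Statement 5 starts on A3 and keeps the same diatonic contour: A3 B3 D#4 A4 C#5.

A3 B3 D#4 A4 C#5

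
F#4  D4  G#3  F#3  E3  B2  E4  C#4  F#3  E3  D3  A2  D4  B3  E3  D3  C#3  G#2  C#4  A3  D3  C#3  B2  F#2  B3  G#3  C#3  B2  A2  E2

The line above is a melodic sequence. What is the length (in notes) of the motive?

30 notes total. Splitting into 5 groups of 6:
F#4 D4 G#3 F#3 E3 B2 | E4 C#4 F#3 E3 D3 A2 | D4 B3 E3 D3 C#3 G#2 | C#4 A3 D3 C#3 B2 F#2 | B3 G#3 C#3 B2 A2 E2
Each cell is the previous one down a 2nd — so the unit is 6 notes.

6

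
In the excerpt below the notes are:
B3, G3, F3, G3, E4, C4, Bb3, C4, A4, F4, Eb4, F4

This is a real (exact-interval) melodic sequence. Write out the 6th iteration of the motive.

C6 Ab5 Gb5 Ab5

With a 4-note motive the entries are B3, E4, A4, each up a 4th from the previous.
Carrying on: D5 → G5 → C6.
From C6 the exact shape gives C6 Ab5 Gb5 Ab5.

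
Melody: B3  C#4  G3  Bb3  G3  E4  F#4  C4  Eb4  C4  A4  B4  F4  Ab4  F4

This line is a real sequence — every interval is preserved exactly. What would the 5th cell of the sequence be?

G5 A5 Eb5 Gb5 Eb5

Unit = 5 notes; the statements start on B3, E4, A4, moving up a 4th each time.
Extending up a 4th: D5 → G5.
So cell 5 is G5 A5 Eb5 Gb5 Eb5.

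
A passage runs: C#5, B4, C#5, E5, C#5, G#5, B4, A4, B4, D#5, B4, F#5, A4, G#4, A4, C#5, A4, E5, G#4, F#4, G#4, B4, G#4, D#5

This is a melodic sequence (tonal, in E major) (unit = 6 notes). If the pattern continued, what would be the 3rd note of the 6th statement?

The unit is 6 notes. Position-3 pitches of the 4 shown cells: C#5, B4, A4, G#4.
Each moves down a 2nd. Continuing: F#4 → E4.

E4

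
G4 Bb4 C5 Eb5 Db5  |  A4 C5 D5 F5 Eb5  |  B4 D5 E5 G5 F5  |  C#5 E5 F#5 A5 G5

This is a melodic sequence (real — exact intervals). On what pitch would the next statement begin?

Taking 5-note groups, the heads are G4, A4, B4, C#5: the pattern moves up a 2nd.
One more step up a 2nd gives D#5.

D#5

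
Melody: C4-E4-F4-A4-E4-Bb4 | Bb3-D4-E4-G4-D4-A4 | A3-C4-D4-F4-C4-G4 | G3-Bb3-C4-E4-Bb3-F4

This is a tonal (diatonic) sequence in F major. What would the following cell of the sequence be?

With a 6-note motive the entries are C4, Bb3, A3, G3, each down a 2nd from the previous.
From F3 the diatonic shape gives F3 A3 Bb3 D4 A3 E4.

F3 A3 Bb3 D4 A3 E4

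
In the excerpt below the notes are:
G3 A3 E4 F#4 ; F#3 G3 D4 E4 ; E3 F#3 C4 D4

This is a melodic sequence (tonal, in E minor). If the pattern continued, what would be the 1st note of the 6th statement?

The unit is 4 notes. Position-1 pitches of the 3 shown cells: G3, F#3, E3.
Each moves down a 2nd. Continuing: D3 → C3 → B2.

B2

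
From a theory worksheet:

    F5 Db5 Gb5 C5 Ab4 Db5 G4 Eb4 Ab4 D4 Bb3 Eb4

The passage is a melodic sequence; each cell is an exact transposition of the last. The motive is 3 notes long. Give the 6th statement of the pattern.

With a 3-note motive the entries are F5, C5, G4, D4, each down a 4th from the previous.
Continuing the starts: A3 → E3.
From E3 the exact shape gives E3 C3 F3.

E3 C3 F3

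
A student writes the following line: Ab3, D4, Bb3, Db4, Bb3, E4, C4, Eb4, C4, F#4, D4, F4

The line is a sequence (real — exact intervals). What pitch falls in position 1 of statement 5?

Grouping in 4s, the 1st note of each cell is Ab3, Bb3, C4.
Carrying that up a 2nd forward: D4 → E4.

E4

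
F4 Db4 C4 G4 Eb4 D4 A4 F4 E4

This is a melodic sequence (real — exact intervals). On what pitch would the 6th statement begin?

D#5

Taking 3-note groups, the heads are F4, G4, A4: the pattern moves up a 2nd.
Extending the heads up a 2nd: B4 → C#5 → D#5.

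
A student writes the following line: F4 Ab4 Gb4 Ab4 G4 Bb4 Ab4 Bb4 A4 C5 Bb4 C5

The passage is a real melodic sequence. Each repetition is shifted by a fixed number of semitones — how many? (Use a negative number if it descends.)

With a 4-note motive the entries are F4, G4, A4, each up a 2nd from the previous.
F4 to G4 spans +2 semitones.

2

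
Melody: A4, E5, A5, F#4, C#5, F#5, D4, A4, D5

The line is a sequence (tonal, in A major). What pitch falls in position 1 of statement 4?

B3

The unit is 3 notes. Position-1 pitches of the 3 shown cells: A4, F#4, D4.
Each moves down a 3rd; the next is B3.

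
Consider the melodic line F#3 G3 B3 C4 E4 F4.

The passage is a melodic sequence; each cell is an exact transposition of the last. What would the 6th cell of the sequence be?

G5 Ab5

With a 2-note motive the entries are F#3, B3, E4, each up a 4th from the previous.
Carrying on: A4 → D5 → G5.
So cell 6 is G5 Ab5.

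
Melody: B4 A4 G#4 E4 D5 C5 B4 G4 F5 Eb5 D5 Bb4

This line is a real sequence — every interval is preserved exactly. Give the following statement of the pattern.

Ab5 Gb5 F5 Db5

With a 4-note motive the entries are B4, D5, F5, each up a 3rd from the previous.
From Ab5 the exact shape gives Ab5 Gb5 F5 Db5.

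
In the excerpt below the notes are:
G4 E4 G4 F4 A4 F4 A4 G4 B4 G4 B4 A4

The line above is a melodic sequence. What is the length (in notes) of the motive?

4

12 notes total. Splitting into 3 groups of 4:
G4 E4 G4 F4 | A4 F4 A4 G4 | B4 G4 B4 A4
Each cell is the previous one up a 2nd — so the unit is 4 notes.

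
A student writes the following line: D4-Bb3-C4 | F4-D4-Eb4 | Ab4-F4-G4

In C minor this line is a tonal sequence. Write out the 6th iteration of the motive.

The 3-note cells begin on D4, F4, Ab4 — each up a 3rd from the last.
Continuing the starts: C5 → Eb5 → G5.
So cell 6 is G5 Eb5 F5.

G5 Eb5 F5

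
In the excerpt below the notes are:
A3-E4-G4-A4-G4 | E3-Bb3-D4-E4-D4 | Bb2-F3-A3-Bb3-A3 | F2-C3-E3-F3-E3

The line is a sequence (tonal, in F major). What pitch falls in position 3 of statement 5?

With 5-note cells, note 3 of each statement runs G4, D4, A3, E3.
Each moves down a 4th; the next is Bb2.

Bb2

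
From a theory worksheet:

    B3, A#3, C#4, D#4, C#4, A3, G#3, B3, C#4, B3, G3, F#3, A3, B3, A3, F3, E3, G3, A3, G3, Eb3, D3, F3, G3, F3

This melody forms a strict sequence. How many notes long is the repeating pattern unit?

There are 25 notes; a 5-note unit gives 5 cells:
B3 A#3 C#4 D#4 C#4 | A3 G#3 B3 C#4 B3 | G3 F#3 A3 B3 A3 | F3 E3 G3 A3 G3 | Eb3 D3 F3 G3 F3
Each cell is the previous one down a 2nd — so the unit is 5 notes.

5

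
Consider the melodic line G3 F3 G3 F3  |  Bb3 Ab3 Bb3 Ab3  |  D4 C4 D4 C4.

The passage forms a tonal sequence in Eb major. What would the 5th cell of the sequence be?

Unit = 4 notes; the statements start on G3, Bb3, D4, moving up a 3rd each time.
Extending up a 3rd: F4 → Ab4.
From Ab4 the diatonic shape gives Ab4 G4 Ab4 G4.

Ab4 G4 Ab4 G4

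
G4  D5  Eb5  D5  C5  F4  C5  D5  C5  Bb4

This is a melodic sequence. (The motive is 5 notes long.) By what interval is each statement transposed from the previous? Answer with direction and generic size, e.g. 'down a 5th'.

down a 2nd

Taking 5-note groups, the heads are G4, F4: the pattern moves down a 2nd.
From G4 to F4: down a 2nd.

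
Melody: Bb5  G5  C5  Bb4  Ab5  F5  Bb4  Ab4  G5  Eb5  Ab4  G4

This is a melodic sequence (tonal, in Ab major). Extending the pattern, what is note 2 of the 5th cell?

C5

Grouping in 4s, the 2nd note of each cell is G5, F5, Eb5.
Carrying that down a 2nd forward: Db5 → C5.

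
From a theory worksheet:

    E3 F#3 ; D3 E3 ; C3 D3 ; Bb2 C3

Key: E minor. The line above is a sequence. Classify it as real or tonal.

real

Each cell has the same semitone pattern (2,) — intervals are preserved exactly.
And Bb2 lies outside E minor, so the sequence is real rather than tonal.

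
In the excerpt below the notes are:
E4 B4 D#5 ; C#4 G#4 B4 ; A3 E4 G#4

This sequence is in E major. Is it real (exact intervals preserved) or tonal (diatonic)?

tonal

Every note is diatonic to E major.
Cell 1 has +4 semitones from note 2 to 3, but cell 2 has +3 — the interval quality changes while the contour stays the same, which is the hallmark of a tonal sequence.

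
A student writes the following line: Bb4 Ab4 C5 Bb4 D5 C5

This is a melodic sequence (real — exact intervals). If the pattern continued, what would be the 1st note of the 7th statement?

Grouping in 2s, the 1st note of each cell is Bb4, C5, D5.
Each moves up a 2nd. Continuing: E5 → F#5 → G#5 → A#5.

A#5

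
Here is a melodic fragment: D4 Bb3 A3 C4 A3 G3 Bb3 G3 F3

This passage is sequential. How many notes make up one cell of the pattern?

3

There are 9 notes; a 3-note unit gives 3 cells:
D4 Bb3 A3 | C4 A3 G3 | Bb3 G3 F3
That's a consistent down a 2nd shift per cell, and no other grouping gives one.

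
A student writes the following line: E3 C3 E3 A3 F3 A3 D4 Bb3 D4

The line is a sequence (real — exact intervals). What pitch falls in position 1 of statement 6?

F5

Grouping in 3s, the 1st note of each cell is E3, A3, D4.
Each moves up a 4th. Continuing: G4 → C5 → F5.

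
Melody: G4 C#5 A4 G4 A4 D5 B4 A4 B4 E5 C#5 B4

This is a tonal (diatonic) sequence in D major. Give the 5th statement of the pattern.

Unit = 4 notes; the statements start on G4, A4, B4, moving up a 2nd each time.
Extending up a 2nd: C#5 → D5.
From D5 the diatonic shape gives D5 G5 E5 D5.

D5 G5 E5 D5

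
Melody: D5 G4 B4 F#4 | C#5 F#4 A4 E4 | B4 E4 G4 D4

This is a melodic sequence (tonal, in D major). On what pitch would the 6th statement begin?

Unit = 4 notes; the statements start on D5, C#5, B4, moving down a 2nd each time.
Extending the heads down a 2nd: A4 → G4 → F#4.

F#4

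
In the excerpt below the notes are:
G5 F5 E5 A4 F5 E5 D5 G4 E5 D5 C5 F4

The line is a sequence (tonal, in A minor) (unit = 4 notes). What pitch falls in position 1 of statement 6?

B4

Grouping in 4s, the 1st note of each cell is G5, F5, E5.
Carrying that down a 2nd forward: D5 → C5 → B4.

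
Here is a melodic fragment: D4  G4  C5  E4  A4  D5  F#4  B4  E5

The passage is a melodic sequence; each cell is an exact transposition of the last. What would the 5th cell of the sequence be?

A#4 D#5 G#5

Unit = 3 notes; the statements start on D4, E4, F#4, moving up a 2nd each time.
Extending up a 2nd: G#4 → A#4.
So cell 5 is A#4 D#5 G#5.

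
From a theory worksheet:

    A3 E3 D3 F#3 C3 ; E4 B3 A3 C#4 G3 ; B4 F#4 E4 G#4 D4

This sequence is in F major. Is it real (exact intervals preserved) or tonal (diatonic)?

Each cell has the same semitone pattern (-5, -2, 4, -6) — intervals are preserved exactly.
And F#3 lies outside F major, so the sequence is real rather than tonal.

real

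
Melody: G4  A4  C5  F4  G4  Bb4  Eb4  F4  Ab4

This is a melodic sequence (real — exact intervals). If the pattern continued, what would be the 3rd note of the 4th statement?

With 3-note cells, note 3 of each statement runs C5, Bb4, Ab4.
One more down a 2nd gives Gb4.

Gb4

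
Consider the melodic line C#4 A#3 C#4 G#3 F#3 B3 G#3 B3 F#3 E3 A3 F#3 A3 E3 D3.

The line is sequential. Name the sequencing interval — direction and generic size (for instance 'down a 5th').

With a 5-note motive the entries are C#4, B3, A3, each down a 2nd from the previous.
C#4 to B3 is down a 2nd.

down a 2nd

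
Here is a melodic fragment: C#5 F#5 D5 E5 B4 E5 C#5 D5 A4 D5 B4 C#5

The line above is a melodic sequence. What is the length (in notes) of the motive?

12 notes total. Splitting into 3 groups of 4:
C#5 F#5 D5 E5 | B4 E5 C#5 D5 | A4 D5 B4 C#5
Every group is a transposition down a 2nd of the one before; no shorter unit works.

4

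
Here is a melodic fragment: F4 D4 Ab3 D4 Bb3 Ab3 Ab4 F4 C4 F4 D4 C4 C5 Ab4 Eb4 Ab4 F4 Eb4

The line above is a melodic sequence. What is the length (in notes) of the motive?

6

Try groups of 6 (3 cells in 18 notes):
F4 D4 Ab3 D4 Bb3 Ab3 | Ab4 F4 C4 F4 D4 C4 | C5 Ab4 Eb4 Ab4 F4 Eb4
That's a consistent up a 3rd shift per cell, and no other grouping gives one.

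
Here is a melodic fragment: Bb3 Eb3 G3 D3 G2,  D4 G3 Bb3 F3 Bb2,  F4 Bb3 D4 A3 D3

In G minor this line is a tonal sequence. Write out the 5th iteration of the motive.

C5 F4 A4 Eb4 A3

Taking 5-note groups, the heads are Bb3, D4, F4: the pattern moves up a 3rd.
Continuing the starts: A4 → C5.
So cell 5 is C5 F4 A4 Eb4 A3.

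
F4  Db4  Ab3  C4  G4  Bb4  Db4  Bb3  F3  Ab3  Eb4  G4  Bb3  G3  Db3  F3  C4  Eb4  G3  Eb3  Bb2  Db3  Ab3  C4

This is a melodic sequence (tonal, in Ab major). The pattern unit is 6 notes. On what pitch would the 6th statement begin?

Unit = 6 notes; the statements start on F4, Db4, Bb3, G3, moving down a 3rd each time.
Extending the heads down a 3rd: Eb3 → C3.

C3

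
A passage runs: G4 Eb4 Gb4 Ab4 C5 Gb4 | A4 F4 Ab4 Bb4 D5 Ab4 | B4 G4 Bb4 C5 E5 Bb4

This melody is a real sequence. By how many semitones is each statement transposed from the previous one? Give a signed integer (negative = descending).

Unit = 6 notes; the statements start on G4, A4, B4, moving up a 2nd each time.
Counting half-steps from G4 to A4: 2.

2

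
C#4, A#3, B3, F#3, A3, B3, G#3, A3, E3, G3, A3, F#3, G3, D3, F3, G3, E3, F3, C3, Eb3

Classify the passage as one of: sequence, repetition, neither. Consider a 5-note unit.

Each 5-note cell is the previous one transposed down a 2nd.

sequence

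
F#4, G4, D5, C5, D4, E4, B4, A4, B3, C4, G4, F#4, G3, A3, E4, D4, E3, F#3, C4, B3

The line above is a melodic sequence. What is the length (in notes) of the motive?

Try groups of 4 (5 cells in 20 notes):
F#4 G4 D5 C5 | D4 E4 B4 A4 | B3 C4 G4 F#4 | G3 A3 E4 D4 | E3 F#3 C4 B3
That's a consistent down a 3rd shift per cell, and no other grouping gives one.

4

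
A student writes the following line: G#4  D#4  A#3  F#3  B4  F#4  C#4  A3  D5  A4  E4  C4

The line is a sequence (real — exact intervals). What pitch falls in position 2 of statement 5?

Eb5

The unit is 4 notes. Position-2 pitches of the 3 shown cells: D#4, F#4, A4.
Carrying that up a 3rd forward: C5 → Eb5.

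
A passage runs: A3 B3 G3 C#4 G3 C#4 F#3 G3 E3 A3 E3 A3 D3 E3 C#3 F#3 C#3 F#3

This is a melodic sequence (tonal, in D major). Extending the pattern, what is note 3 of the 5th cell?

With 6-note cells, note 3 of each statement runs G3, E3, C#3.
Each moves down a 3rd. Continuing: A2 → F#2.

F#2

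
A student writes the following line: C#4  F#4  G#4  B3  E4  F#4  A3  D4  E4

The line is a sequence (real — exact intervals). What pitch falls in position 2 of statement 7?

Gb3

With 3-note cells, note 2 of each statement runs F#4, E4, D4.
Carrying that down a 2nd forward: C4 → Bb3 → Ab3 → Gb3.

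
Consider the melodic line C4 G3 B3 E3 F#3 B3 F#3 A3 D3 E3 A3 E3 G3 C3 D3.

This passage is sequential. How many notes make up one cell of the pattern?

5

Try groups of 5 (3 cells in 15 notes):
C4 G3 B3 E3 F#3 | B3 F#3 A3 D3 E3 | A3 E3 G3 C3 D3
Every group is a transposition down a 2nd of the one before; no shorter unit works.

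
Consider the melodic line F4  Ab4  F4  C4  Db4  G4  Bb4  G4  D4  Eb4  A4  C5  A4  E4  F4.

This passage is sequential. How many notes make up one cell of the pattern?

5

There are 15 notes; a 5-note unit gives 3 cells:
F4 Ab4 F4 C4 Db4 | G4 Bb4 G4 D4 Eb4 | A4 C5 A4 E4 F4
Every group is a transposition up a 2nd of the one before; no shorter unit works.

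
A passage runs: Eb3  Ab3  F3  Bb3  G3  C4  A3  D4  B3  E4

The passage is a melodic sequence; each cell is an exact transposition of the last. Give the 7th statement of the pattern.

D#4 G#4

Unit = 2 notes; the statements start on Eb3, F3, G3, A3, B3, moving up a 2nd each time.
Carrying on: C#4 → D#4.
From D#4 the exact shape gives D#4 G#4.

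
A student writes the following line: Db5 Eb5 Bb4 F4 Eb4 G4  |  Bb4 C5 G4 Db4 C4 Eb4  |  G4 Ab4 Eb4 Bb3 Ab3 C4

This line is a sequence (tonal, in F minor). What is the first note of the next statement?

With a 6-note motive the entries are Db5, Bb4, G4, each down a 3rd from the previous.
One more step down a 3rd gives Eb4.

Eb4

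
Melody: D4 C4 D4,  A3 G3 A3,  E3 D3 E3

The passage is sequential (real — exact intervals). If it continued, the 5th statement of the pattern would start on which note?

F#2

Unit = 3 notes; the statements start on D4, A3, E3, moving down a 4th each time.
Extending the heads down a 4th: B2 → F#2.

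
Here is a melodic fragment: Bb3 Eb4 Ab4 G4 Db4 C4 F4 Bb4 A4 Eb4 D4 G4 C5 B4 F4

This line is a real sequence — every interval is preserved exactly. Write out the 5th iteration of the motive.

F#4 B4 E5 D#5 A4

With a 5-note motive the entries are Bb3, C4, D4, each up a 2nd from the previous.
Continuing the starts: E4 → F#4.
So cell 5 is F#4 B4 E5 D#5 A4.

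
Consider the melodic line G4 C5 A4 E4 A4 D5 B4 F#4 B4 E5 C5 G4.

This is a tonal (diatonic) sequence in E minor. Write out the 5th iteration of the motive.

D5 G5 E5 B4

The 4-note cells begin on G4, A4, B4 — each up a 2nd from the last.
Continuing the starts: C5 → D5.
From D5 the diatonic shape gives D5 G5 E5 B4.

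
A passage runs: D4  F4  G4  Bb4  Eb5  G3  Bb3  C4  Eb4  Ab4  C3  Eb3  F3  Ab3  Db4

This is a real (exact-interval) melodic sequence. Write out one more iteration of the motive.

F2 Ab2 Bb2 Db3 Gb3

Unit = 5 notes; the statements start on D4, G3, C3, moving down a 5th each time.
From F2 the exact shape gives F2 Ab2 Bb2 Db3 Gb3.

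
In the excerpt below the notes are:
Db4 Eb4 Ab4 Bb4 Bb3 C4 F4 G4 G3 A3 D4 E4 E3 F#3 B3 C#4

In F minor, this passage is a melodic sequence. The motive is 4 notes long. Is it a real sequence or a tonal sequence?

Each cell has the same semitone pattern (2, 5, 2) — intervals are preserved exactly.
And A3 lies outside F minor, so the sequence is real rather than tonal.

real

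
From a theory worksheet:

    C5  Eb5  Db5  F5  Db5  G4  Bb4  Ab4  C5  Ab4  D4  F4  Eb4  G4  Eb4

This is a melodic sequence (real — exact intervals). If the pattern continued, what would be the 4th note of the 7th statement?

B2

Grouping in 5s, the 4th note of each cell is F5, C5, G4.
Extending down a 4th: D4 → A3 → E3 → B2.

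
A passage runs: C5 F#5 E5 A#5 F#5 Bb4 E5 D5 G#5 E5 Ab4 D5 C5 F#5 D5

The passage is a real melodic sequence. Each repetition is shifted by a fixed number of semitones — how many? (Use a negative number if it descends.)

Unit = 5 notes; the statements start on C5, Bb4, Ab4, moving down a 2nd each time.
C5 to Bb4 spans -2 semitones.

-2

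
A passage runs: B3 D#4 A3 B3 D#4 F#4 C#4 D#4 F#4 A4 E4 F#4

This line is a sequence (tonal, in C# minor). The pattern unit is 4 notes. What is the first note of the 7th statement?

G#5

Taking 4-note groups, the heads are B3, D#4, F#4: the pattern moves up a 3rd.
Extending the heads up a 3rd: A4 → C#5 → E5 → G#5.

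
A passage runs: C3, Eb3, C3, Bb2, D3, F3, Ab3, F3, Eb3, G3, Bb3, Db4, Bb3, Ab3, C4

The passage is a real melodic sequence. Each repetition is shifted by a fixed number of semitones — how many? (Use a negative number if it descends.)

5

Unit = 5 notes; the statements start on C3, F3, Bb3, moving up a 4th each time.
Counting half-steps from C3 to F3: 5.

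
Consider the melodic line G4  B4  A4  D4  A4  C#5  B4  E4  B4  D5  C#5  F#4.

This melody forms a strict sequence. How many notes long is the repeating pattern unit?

4

There are 12 notes; a 4-note unit gives 3 cells:
G4 B4 A4 D4 | A4 C#5 B4 E4 | B4 D5 C#5 F#4
Each cell is the previous one up a 2nd — so the unit is 4 notes.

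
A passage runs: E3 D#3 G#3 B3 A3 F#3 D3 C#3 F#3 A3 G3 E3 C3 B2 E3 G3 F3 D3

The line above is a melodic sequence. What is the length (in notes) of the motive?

18 notes total. Splitting into 3 groups of 6:
E3 D#3 G#3 B3 A3 F#3 | D3 C#3 F#3 A3 G3 E3 | C3 B2 E3 G3 F3 D3
Every group is a transposition down a 2nd of the one before; no shorter unit works.

6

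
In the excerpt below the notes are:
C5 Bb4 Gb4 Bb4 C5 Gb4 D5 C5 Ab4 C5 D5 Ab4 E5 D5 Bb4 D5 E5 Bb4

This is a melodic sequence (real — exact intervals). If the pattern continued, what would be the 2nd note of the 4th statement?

With 6-note cells, note 2 of each statement runs Bb4, C5, D5.
One more up a 2nd gives E5.

E5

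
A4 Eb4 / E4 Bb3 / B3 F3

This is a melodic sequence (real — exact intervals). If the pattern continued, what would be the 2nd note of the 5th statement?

Grouping in 2s, the 2nd note of each cell is Eb4, Bb3, F3.
Extending down a 4th: C3 → G2.

G2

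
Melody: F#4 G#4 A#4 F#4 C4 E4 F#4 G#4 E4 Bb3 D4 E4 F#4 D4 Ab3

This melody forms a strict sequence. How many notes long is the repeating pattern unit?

There are 15 notes; a 5-note unit gives 3 cells:
F#4 G#4 A#4 F#4 C4 | E4 F#4 G#4 E4 Bb3 | D4 E4 F#4 D4 Ab3
Every group is a transposition down a 2nd of the one before; no shorter unit works.

5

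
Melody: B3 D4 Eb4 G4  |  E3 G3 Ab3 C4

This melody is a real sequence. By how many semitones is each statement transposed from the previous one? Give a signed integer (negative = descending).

Unit = 4 notes; the statements start on B3, E3, moving down a 5th each time.
B3→E3 is 52 − 59 = -7 semitones.

-7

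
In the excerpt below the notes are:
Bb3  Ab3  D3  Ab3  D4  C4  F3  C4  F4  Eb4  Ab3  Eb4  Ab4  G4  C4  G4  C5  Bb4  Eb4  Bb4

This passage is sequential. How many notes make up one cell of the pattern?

Try groups of 4 (5 cells in 20 notes):
Bb3 Ab3 D3 Ab3 | D4 C4 F3 C4 | F4 Eb4 Ab3 Eb4 | Ab4 G4 C4 G4 | C5 Bb4 Eb4 Bb4
That's a consistent up a 3rd shift per cell, and no other grouping gives one.

4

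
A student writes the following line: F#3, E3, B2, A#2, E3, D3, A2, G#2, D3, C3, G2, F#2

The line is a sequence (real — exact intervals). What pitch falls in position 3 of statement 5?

Eb2

The unit is 4 notes. Position-3 pitches of the 3 shown cells: B2, A2, G2.
Each moves down a 2nd. Continuing: F2 → Eb2.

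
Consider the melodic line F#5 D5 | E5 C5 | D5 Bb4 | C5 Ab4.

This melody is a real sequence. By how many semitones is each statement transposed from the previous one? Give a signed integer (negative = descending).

-2

With a 2-note motive the entries are F#5, E5, D5, C5, each down a 2nd from the previous.
Counting half-steps from F#5 to E5: -2.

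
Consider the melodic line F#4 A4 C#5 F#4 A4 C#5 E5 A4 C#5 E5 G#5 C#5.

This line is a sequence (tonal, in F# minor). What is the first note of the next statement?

The 4-note cells begin on F#4, A4, C#5 — each up a 3rd from the last.
One more step up a 3rd gives E5.

E5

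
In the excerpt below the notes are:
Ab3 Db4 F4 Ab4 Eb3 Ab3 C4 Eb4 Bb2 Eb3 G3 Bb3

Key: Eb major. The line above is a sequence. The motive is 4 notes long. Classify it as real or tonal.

Each cell has the same semitone pattern (5, 4, 3) — intervals are preserved exactly.
And Db4 lies outside Eb major, so the sequence is real rather than tonal.

real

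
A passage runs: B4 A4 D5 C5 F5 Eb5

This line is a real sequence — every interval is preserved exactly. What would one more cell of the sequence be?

Ab5 Gb5

Taking 2-note groups, the heads are B4, D5, F5: the pattern moves up a 3rd.
So cell 4 is Ab5 Gb5.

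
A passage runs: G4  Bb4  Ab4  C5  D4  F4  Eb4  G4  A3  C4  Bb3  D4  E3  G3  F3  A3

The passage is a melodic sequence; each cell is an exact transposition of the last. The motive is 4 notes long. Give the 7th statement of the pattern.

Taking 4-note groups, the heads are G4, D4, A3, E3: the pattern moves down a 4th.
Carrying on: B2 → F#2 → C#2.
Statement 7 starts on C#2 and keeps the same exact contour: C#2 E2 D2 F#2.

C#2 E2 D2 F#2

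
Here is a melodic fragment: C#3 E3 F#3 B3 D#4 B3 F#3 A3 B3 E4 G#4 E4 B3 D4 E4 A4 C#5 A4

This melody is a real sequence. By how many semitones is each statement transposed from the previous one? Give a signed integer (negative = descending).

5

The 6-note cells begin on C#3, F#3, B3 — each up a 4th from the last.
C#3 to F#3 spans +5 semitones.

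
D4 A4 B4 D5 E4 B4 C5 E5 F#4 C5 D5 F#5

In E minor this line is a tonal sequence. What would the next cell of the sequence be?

Taking 4-note groups, the heads are D4, E4, F#4: the pattern moves up a 2nd.
So cell 4 is G4 D5 E5 G5.

G4 D5 E5 G5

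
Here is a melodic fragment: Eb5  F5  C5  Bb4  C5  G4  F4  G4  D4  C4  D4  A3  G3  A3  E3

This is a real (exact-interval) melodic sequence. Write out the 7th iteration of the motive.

With a 3-note motive the entries are Eb5, Bb4, F4, C4, G3, each down a 4th from the previous.
Continuing the starts: D3 → A2.
Statement 7 starts on A2 and keeps the same exact contour: A2 B2 F#2.

A2 B2 F#2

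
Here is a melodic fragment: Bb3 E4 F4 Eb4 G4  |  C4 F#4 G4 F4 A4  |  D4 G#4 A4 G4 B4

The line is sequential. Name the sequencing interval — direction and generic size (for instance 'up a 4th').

Taking 5-note groups, the heads are Bb3, C4, D4: the pattern moves up a 2nd.
Bb3 to C4 is up a 2nd.

up a 2nd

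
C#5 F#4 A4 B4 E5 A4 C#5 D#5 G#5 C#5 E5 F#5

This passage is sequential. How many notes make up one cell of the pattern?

12 notes total. Splitting into 3 groups of 4:
C#5 F#4 A4 B4 | E5 A4 C#5 D#5 | G#5 C#5 E5 F#5
Every group is a transposition up a 3rd of the one before; no shorter unit works.

4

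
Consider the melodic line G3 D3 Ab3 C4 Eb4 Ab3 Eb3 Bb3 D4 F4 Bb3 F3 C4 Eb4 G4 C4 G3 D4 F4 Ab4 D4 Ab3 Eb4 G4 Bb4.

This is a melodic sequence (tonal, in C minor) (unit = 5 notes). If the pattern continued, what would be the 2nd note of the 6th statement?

Bb3

Grouping in 5s, the 2nd note of each cell is D3, Eb3, F3, G3, Ab3.
One more up a 2nd gives Bb3.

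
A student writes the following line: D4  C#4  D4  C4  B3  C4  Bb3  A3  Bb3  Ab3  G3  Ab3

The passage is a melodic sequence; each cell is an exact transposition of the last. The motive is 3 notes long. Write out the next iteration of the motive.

Gb3 F3 Gb3

Taking 3-note groups, the heads are D4, C4, Bb3, Ab3: the pattern moves down a 2nd.
Statement 5 starts on Gb3 and keeps the same exact contour: Gb3 F3 Gb3.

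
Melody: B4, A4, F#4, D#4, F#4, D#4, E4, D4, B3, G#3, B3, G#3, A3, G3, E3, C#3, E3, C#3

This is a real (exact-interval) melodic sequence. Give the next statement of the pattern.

D3 C3 A2 F#2 A2 F#2

The 6-note cells begin on B4, E4, A3 — each down a 5th from the last.
Statement 4 starts on D3 and keeps the same exact contour: D3 C3 A2 F#2 A2 F#2.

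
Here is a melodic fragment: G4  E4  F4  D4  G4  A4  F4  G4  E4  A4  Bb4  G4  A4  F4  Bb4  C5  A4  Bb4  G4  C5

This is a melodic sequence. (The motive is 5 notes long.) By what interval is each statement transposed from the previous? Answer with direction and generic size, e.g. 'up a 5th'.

With a 5-note motive the entries are G4, A4, Bb4, C5, each up a 2nd from the previous.
From G4 to A4: up a 2nd.

up a 2nd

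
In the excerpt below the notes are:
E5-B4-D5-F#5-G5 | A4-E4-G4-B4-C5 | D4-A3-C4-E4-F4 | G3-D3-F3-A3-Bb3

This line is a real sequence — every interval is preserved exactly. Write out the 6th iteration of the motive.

Taking 5-note groups, the heads are E5, A4, D4, G3: the pattern moves down a 5th.
Carrying on: C3 → F2.
From F2 the exact shape gives F2 C2 Eb2 G2 Ab2.

F2 C2 Eb2 G2 Ab2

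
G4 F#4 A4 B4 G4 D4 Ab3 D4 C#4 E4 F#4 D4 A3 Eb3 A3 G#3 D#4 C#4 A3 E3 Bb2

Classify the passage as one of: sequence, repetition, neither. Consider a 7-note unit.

Note 3 of cell 3 is D#4; if this were a sequence it would be B3. No unit length gives a consistent transposition pattern.

neither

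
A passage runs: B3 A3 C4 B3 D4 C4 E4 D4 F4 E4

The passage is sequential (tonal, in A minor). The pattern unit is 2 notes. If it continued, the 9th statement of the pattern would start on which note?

With a 2-note motive the entries are B3, C4, D4, E4, F4, each up a 2nd from the previous.
Extending the heads up a 2nd: G4 → A4 → B4 → C5.

C5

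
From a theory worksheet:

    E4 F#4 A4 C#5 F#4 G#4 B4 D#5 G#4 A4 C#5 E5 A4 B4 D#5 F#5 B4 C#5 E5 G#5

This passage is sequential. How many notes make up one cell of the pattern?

4

There are 20 notes; a 4-note unit gives 5 cells:
E4 F#4 A4 C#5 | F#4 G#4 B4 D#5 | G#4 A4 C#5 E5 | A4 B4 D#5 F#5 | B4 C#5 E5 G#5
Every group is a transposition up a 2nd of the one before; no shorter unit works.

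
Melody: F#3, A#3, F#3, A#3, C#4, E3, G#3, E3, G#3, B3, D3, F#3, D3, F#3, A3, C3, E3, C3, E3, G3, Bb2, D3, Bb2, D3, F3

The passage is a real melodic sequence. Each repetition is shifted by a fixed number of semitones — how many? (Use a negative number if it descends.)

With a 5-note motive the entries are F#3, E3, D3, C3, Bb2, each down a 2nd from the previous.
Counting half-steps from F#3 to E3: -2.

-2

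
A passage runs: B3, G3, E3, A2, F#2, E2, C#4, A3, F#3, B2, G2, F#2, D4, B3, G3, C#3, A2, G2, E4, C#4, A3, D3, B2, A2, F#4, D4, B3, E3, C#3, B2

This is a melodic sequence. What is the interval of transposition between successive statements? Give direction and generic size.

up a 2nd

Taking 6-note groups, the heads are B3, C#4, D4, E4, F#4: the pattern moves up a 2nd.
From B3 to C#4: up a 2nd.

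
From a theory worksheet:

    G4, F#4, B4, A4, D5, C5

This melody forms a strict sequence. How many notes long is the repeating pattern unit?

Try groups of 2 (3 cells in 6 notes):
G4 F#4 | B4 A4 | D5 C5
Every group is a transposition up a 3rd of the one before; no shorter unit works.

2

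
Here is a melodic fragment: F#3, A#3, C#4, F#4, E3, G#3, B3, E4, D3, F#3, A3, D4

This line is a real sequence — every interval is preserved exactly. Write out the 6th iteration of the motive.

Ab2 C3 Eb3 Ab3

Unit = 4 notes; the statements start on F#3, E3, D3, moving down a 2nd each time.
Carrying on: C3 → Bb2 → Ab2.
So cell 6 is Ab2 C3 Eb3 Ab3.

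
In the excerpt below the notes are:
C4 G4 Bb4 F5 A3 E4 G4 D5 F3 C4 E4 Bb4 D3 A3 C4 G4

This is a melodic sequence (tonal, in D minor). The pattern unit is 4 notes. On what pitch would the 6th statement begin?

Unit = 4 notes; the statements start on C4, A3, F3, D3, moving down a 3rd each time.
Continuing: Bb2 → G2. Statement 6 starts on G2.

G2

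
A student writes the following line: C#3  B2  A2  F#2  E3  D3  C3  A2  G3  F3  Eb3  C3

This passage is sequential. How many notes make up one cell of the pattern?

Try groups of 4 (3 cells in 12 notes):
C#3 B2 A2 F#2 | E3 D3 C3 A2 | G3 F3 Eb3 C3
That's a consistent up a 3rd shift per cell, and no other grouping gives one.

4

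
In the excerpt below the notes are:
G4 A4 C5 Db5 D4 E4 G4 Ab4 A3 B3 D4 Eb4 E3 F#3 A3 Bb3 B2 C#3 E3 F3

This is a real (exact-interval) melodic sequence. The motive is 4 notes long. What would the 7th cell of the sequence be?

C#2 D#2 F#2 G2

With a 4-note motive the entries are G4, D4, A3, E3, B2, each down a 4th from the previous.
Carrying on: F#2 → C#2.
Statement 7 starts on C#2 and keeps the same exact contour: C#2 D#2 F#2 G2.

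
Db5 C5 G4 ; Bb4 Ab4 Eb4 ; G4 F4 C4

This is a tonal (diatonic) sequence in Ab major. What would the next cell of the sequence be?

Unit = 3 notes; the statements start on Db5, Bb4, G4, moving down a 3rd each time.
So cell 4 is Eb4 Db4 Ab3.

Eb4 Db4 Ab3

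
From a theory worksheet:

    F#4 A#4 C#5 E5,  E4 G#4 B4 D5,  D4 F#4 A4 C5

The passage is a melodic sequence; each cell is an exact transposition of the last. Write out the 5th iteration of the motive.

Bb3 D4 F4 Ab4

Unit = 4 notes; the statements start on F#4, E4, D4, moving down a 2nd each time.
Continuing the starts: C4 → Bb3.
So cell 5 is Bb3 D4 F4 Ab4.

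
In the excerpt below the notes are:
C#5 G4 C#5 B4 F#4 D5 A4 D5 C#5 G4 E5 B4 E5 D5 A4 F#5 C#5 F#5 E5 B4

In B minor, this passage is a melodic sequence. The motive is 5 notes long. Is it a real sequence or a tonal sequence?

tonal

Every note is diatonic to B minor.
Cell 1 has -6 semitones from note 1 to 2, but cell 2 has -5 — the interval quality changes while the contour stays the same, which is the hallmark of a tonal sequence.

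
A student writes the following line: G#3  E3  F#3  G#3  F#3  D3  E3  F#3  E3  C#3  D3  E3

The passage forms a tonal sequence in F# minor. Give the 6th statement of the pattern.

With a 4-note motive the entries are G#3, F#3, E3, each down a 2nd from the previous.
Continuing the starts: D3 → C#3 → B2.
From B2 the diatonic shape gives B2 G#2 A2 B2.

B2 G#2 A2 B2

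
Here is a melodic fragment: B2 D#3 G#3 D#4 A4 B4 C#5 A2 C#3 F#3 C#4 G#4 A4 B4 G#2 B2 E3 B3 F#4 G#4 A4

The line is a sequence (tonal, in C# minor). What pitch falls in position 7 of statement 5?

F#4

Grouping in 7s, the 7th note of each cell is C#5, B4, A4.
Each moves down a 2nd. Continuing: G#4 → F#4.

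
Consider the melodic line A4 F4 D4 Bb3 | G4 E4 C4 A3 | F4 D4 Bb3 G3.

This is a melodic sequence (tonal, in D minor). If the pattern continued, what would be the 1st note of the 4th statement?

Grouping in 4s, the 1st note of each cell is A4, G4, F4.
Each moves down a 2nd; the next is E4.

E4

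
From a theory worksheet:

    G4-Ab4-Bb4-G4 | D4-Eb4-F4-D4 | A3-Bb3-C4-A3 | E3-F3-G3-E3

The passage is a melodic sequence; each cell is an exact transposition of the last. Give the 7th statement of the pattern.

C#2 D2 E2 C#2

Taking 4-note groups, the heads are G4, D4, A3, E3: the pattern moves down a 4th.
Carrying on: B2 → F#2 → C#2.
From C#2 the exact shape gives C#2 D2 E2 C#2.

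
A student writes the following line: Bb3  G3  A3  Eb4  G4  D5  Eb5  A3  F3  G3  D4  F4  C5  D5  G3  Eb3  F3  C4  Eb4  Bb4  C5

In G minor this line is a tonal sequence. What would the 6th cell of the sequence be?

With a 7-note motive the entries are Bb3, A3, G3, each down a 2nd from the previous.
Carrying on: F3 → Eb3 → D3.
From D3 the diatonic shape gives D3 Bb2 C3 G3 Bb3 F4 G4.

D3 Bb2 C3 G3 Bb3 F4 G4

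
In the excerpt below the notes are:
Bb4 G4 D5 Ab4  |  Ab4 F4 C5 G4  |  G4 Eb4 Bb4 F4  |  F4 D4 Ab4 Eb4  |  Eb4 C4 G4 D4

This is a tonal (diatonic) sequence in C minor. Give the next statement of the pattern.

D4 Bb3 F4 C4

The 4-note cells begin on Bb4, Ab4, G4, F4, Eb4 — each down a 2nd from the last.
Statement 6 starts on D4 and keeps the same diatonic contour: D4 Bb3 F4 C4.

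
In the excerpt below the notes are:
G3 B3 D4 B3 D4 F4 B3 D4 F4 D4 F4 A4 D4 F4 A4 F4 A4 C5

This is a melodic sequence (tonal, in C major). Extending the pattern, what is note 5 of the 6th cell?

With 6-note cells, note 5 of each statement runs D4, F4, A4.
Extending up a 3rd: C5 → E5 → G5.

G5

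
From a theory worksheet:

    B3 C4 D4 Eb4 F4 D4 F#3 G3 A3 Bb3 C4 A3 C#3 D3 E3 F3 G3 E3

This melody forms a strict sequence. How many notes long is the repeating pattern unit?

6

Try groups of 6 (3 cells in 18 notes):
B3 C4 D4 Eb4 F4 D4 | F#3 G3 A3 Bb3 C4 A3 | C#3 D3 E3 F3 G3 E3
Every group is a transposition down a 4th of the one before; no shorter unit works.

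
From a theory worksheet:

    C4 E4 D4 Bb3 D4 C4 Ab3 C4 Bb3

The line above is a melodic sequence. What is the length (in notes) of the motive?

3

9 notes total. Splitting into 3 groups of 3:
C4 E4 D4 | Bb3 D4 C4 | Ab3 C4 Bb3
That's a consistent down a 2nd shift per cell, and no other grouping gives one.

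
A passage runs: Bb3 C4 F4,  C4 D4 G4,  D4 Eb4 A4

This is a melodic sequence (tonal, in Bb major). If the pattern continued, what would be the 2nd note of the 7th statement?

Bb4

The unit is 3 notes. Position-2 pitches of the 3 shown cells: C4, D4, Eb4.
Extending up a 2nd: F4 → G4 → A4 → Bb4.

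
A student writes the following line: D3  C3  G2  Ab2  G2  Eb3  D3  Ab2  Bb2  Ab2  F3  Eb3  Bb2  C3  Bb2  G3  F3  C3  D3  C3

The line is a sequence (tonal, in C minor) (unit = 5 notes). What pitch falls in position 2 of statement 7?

Bb3

Grouping in 5s, the 2nd note of each cell is C3, D3, Eb3, F3.
Extending up a 2nd: G3 → Ab3 → Bb3.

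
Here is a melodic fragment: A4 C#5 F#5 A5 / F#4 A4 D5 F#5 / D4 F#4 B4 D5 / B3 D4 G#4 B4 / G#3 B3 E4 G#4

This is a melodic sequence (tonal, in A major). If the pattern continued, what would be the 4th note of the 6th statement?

Grouping in 4s, the 4th note of each cell is A5, F#5, D5, B4, G#4.
From G#4, down a 3rd gives E4.

E4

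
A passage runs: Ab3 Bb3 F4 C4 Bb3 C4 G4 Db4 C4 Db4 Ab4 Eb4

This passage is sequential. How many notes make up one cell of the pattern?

There are 12 notes; a 4-note unit gives 3 cells:
Ab3 Bb3 F4 C4 | Bb3 C4 G4 Db4 | C4 Db4 Ab4 Eb4
That's a consistent up a 2nd shift per cell, and no other grouping gives one.

4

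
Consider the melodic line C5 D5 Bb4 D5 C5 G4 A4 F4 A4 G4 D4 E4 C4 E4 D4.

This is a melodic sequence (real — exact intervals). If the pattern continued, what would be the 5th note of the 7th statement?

F#2

The unit is 5 notes. Position-5 pitches of the 3 shown cells: C5, G4, D4.
Each moves down a 4th. Continuing: A3 → E3 → B2 → F#2.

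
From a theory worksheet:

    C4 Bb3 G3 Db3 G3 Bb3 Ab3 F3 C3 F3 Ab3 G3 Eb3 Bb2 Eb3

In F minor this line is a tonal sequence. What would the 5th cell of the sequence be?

F3 Eb3 C3 G2 C3

The 5-note cells begin on C4, Bb3, Ab3 — each down a 2nd from the last.
Extending down a 2nd: G3 → F3.
Statement 5 starts on F3 and keeps the same diatonic contour: F3 Eb3 C3 G2 C3.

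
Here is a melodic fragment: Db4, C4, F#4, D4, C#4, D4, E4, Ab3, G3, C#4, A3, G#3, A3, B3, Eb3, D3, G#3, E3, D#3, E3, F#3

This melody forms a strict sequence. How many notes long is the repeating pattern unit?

7

There are 21 notes; a 7-note unit gives 3 cells:
Db4 C4 F#4 D4 C#4 D4 E4 | Ab3 G3 C#4 A3 G#3 A3 B3 | Eb3 D3 G#3 E3 D#3 E3 F#3
Every group is a transposition down a 4th of the one before; no shorter unit works.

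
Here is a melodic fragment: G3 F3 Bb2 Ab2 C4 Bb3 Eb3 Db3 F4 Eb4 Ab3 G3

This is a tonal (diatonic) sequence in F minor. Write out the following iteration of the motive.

With a 4-note motive the entries are G3, C4, F4, each up a 4th from the previous.
Statement 4 starts on Bb4 and keeps the same diatonic contour: Bb4 Ab4 Db4 C4.

Bb4 Ab4 Db4 C4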